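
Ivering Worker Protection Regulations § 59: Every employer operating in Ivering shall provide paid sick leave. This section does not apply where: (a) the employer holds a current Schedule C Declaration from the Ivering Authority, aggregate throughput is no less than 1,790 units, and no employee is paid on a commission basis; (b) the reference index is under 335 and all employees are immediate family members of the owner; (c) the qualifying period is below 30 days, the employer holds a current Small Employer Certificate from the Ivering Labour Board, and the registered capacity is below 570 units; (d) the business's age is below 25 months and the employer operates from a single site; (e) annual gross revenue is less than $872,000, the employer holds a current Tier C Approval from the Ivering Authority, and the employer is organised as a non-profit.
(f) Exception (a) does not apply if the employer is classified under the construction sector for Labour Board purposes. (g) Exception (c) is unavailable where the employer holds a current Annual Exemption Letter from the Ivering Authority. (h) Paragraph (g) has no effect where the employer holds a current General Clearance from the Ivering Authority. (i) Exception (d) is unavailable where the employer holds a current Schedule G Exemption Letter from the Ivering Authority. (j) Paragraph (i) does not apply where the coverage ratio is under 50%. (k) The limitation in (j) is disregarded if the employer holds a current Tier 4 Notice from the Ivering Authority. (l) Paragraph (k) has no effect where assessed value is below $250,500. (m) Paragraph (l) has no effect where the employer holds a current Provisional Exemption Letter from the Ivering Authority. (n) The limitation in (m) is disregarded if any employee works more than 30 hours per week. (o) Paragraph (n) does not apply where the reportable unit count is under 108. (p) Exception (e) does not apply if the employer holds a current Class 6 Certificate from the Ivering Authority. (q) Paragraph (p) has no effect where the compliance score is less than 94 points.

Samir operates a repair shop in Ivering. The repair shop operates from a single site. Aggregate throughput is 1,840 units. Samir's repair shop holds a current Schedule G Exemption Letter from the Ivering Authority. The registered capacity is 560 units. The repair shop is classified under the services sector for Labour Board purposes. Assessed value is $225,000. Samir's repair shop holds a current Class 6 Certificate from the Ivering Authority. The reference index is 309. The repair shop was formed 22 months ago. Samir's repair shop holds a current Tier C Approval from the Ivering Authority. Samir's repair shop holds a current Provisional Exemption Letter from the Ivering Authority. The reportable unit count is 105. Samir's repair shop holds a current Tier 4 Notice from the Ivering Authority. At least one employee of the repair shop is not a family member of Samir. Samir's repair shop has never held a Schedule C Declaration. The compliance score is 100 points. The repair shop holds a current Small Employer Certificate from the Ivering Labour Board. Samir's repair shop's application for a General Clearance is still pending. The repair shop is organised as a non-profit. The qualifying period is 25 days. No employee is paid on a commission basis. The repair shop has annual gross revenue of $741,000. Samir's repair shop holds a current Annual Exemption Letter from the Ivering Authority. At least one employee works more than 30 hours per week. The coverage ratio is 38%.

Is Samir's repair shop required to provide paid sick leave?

Yes — Samir's repair shop must provide paid sick leave.

Exception (a) does not apply: the Schedule C Declaration is not current.
Exception (b) fails — at least one employee is not a family member.
All of (c)'s requirements are met (the qualifying period is 25 days, below the 30 days limit; a current Small Employer Certificate is held; the registered capacity is 560 units, below the 570 units limit). But: (g) operates against (c): a current Annual Exemption Letter is held. (h) is not triggered (there is no General Clearance in force), so (g) stands. Exception (c) does not apply.
Exception (d): the business's age is 22 months, below the 25 months limit; the employer operates from a single site — every condition holds. Turning to paragraphs (i)–(o): (i) is engaged — a current Schedule G Exemption Letter is held. (j) would limit (i) — the coverage ratio is 38%, under the 50% limit — but (k) sets (j) aside: (k) operates against (j): a current Tier 4 Notice is held. (l) applies (assessed value is $225,000, below the $250,500 limit), but is overridden by (m): (m) applies — a current Provisional Exemption Letter is held. (n) is triggered (at least one employee exceeds 30 hours/week), but is displaced by (o): (o) operates against (n): the reportable unit count is 105, under the 108 limit. Exception (d) does not apply.
All of (e)'s requirements are met (annual gross revenue is $741,000, less than the $872,000 limit; a current Tier C Approval is held; the employer is a non-profit). Turning to paragraphs (p)–(q): (p) operates against (e): a current Class 6 Certificate is held. (q), which would lift (p), is inapplicable — the compliance score is 100 points, not less than 94 points. (e) is therefore removed.
No exception is made out. Samir's repair shop falls within the general rule.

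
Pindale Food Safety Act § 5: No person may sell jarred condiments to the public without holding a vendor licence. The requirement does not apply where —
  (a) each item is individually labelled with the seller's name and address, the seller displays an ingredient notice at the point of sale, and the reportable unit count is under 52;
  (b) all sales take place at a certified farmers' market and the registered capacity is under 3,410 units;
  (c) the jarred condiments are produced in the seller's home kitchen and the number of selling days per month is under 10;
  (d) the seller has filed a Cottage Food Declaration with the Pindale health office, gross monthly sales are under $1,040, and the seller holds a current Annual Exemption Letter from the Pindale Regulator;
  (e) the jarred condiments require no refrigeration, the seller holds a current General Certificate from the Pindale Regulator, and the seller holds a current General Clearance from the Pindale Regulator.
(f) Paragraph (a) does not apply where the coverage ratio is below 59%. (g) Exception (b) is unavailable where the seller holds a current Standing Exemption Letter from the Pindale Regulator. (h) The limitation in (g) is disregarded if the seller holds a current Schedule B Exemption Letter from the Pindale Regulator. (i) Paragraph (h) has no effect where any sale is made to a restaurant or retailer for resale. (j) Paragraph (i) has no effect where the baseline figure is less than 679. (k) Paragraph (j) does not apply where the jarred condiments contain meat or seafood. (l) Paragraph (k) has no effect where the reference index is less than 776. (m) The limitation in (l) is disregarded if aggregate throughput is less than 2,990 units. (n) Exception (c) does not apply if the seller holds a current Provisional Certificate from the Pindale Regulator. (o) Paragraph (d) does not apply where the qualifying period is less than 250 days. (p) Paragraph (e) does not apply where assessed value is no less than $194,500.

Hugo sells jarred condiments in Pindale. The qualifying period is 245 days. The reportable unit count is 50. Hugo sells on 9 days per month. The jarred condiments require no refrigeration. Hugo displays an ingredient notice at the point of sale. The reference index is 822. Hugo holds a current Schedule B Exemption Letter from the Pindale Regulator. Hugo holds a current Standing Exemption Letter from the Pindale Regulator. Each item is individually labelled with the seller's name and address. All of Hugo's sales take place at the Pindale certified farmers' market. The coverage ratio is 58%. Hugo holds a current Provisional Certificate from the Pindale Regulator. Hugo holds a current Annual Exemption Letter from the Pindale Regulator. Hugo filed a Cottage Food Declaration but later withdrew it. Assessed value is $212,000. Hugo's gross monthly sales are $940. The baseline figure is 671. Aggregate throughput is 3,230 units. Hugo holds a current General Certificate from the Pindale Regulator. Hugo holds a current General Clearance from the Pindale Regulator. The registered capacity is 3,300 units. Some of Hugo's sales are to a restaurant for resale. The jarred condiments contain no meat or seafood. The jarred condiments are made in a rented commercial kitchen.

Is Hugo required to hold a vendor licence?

No — exception (b) applies; Hugo is not required to hold a vendor licence.

Exception (a)'s conditions are all satisfied: items are individually labelled; an ingredient notice is displayed; the reportable unit count is 50, under the 52 limit. Turning to paragraph (f): (f) is engaged — the coverage ratio is 58%, below the 59% limit. So (a) is unavailable.
Exception (b)'s conditions are all satisfied: all sales are at a certified farmers' market; the registered capacity is 3,300 units, under the 3,410 units limit. Applying paragraphs (g)–(m): (g) would limit (b) — a current Standing Exemption Letter is held — but (h) sets (g) aside: (h) operates — a current Schedule B Exemption Letter is held. (i) applies (some sales are to a restaurant for resale), but is displaced by (j): (j) is triggered — the baseline figure is 671, less than the 679 limit. (k), which would lift (j), is not engaged — the jarred condiments contain no meat or seafood. So (b) applies.
Exception (c) requires that the jarred condiments are produced in the seller's home kitchen; but the jarred condiments are made in a commercial kitchen, not a home kitchen, so (c) is unavailable.
Exception (d) does not apply: the Cottage Food Declaration was withdrawn.
Exception (e)'s conditions are all satisfied: the jarred condiments are shelf-stable; a current General Certificate is held; a current General Clearance is held. However, paragraph (p) must be considered: (p) operates against (e): assessed value is $212,000, meeting the $194,500 threshold. (e) is therefore removed.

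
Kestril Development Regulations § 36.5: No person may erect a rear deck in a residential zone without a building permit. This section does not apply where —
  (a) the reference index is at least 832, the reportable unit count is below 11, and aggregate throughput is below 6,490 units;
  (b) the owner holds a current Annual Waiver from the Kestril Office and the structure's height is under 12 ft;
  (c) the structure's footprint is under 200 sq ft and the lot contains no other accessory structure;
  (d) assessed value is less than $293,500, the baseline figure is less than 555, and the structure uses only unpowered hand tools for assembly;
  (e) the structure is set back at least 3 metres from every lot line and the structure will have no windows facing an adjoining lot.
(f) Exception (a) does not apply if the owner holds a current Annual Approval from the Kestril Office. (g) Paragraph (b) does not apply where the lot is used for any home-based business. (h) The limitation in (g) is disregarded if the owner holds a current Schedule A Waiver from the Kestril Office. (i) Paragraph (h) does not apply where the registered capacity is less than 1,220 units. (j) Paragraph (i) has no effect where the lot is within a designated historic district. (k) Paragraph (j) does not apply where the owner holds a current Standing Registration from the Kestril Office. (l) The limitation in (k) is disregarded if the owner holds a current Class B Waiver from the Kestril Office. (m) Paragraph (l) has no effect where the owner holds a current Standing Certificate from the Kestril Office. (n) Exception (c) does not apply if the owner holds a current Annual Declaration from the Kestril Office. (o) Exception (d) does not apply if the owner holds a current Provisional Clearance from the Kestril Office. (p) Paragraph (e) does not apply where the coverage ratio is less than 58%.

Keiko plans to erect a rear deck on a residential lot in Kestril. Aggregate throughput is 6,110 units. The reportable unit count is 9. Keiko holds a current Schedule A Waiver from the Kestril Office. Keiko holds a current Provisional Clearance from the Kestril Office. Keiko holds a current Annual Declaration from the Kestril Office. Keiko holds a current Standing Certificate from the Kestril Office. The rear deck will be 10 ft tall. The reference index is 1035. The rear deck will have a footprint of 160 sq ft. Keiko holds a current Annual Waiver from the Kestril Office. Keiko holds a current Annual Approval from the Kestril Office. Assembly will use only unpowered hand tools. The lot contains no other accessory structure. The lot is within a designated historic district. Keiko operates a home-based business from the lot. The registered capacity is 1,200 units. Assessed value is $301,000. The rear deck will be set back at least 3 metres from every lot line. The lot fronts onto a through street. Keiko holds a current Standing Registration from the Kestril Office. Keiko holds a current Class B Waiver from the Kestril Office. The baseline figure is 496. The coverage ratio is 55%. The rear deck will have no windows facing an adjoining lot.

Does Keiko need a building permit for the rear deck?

Yes — Keiko must obtain a building permit.

All of (a)'s requirements are met (the reference index is 1,035, meeting the 832 threshold; the reportable unit count is 9, below the 11 limit; aggregate throughput is 6,110 units, below the 6,490 units limit). Turning to paragraph (f): (f) operates against (a): a current Annual Approval is held. So (a) is unavailable.
Exception (b)'s conditions are all satisfied: a current Annual Waiver is held; the structure's height is 10 ft, under the 12 ft limit. However, paragraphs (g)–(m) must be considered: (g) operates against (b): a home-based business operates on the lot. (h) would limit (g) — a current Schedule A Waiver is held — but (i) sets (h) aside: (i) operates against (h): the registered capacity is 1,200 units, less than the 1,220 units limit. (j) is engaged (the lot is in a historic district), but is set aside by (k): (k) operates against (j): a current Standing Registration is held. (l) operates (a current Class B Waiver is held), but is set aside by (m): (m) operates against (l): a current Standing Certificate is held. (b) is therefore removed.
Exception (c): the structure's footprint is 160 sq ft, under the 200 sq ft limit; the lot has no other accessory structure — every condition holds. Turning to paragraph (n): (n) operates against (c): a current Annual Declaration is held. (c) is therefore removed.
Exception (d) fails — assessed value is $301,000, not less than $293,500.
Exception (e) is satisfied on its face — the setback is at least 3 m on every side; no windows face an adjoining lot. Turning to paragraph (p): (p) is triggered — the coverage ratio is 55%, less than the 58% limit. (e) is therefore removed.
Every exception is unavailable, so the rule governs.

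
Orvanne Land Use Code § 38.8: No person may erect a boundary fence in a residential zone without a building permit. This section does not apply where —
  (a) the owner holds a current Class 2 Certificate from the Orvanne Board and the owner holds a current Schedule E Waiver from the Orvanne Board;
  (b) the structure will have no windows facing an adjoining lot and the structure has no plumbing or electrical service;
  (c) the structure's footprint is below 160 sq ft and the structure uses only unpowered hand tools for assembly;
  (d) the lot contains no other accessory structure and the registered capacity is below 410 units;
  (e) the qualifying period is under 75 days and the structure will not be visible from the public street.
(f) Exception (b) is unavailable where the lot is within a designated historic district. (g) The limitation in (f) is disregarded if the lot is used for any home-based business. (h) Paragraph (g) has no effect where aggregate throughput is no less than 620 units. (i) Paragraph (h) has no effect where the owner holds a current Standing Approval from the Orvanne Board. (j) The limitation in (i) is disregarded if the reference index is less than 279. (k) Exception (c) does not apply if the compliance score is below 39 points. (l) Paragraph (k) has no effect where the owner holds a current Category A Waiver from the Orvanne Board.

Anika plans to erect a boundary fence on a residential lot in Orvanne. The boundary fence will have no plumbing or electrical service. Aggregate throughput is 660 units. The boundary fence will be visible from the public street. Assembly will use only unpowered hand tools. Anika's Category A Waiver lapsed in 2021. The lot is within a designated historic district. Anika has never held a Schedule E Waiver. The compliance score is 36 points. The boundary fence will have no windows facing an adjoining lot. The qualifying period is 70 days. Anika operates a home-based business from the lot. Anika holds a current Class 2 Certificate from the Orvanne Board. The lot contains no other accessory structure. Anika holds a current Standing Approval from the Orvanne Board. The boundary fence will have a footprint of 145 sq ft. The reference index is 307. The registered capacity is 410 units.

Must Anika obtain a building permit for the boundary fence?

No — exception (b) applies; Anika does not need a building permit.

Exception (a) requires that the owner holds a current Schedule E Waiver from the Orvanne Board; but no current Schedule E Waiver is held, so (a) is unavailable.
All of (b)'s requirements are met (no windows face an adjoining lot; there is no plumbing or electrical service). Under paragraphs (f)–(j): (f) operates (the lot is in a historic district), but is displaced by (g): (g) operates — a home-based business operates on the lot. (h) applies (aggregate throughput is 660 units, meeting the 620 units threshold), but is overridden by (i): (i) operates — a current Standing Approval is held. (j), which would lift (i), is not triggered — the reference index is 307, not less than 279. So (b) applies.
Exception (c)'s conditions are all satisfied: the structure's footprint is 145 sq ft, below the 160 sq ft limit; assembly uses only hand tools. However, paragraphs (k)–(l) must be considered: (k) operates against (c): the compliance score is 36 points, below the 39 points limit. (l) does not operate here (no current Category A Waiver is held), so (k) stands. Exception (c) does not apply.
Exception (d) fails — the registered capacity is 410 units, not below 410 units.
Exception (e) fails — the structure will be visible from the street.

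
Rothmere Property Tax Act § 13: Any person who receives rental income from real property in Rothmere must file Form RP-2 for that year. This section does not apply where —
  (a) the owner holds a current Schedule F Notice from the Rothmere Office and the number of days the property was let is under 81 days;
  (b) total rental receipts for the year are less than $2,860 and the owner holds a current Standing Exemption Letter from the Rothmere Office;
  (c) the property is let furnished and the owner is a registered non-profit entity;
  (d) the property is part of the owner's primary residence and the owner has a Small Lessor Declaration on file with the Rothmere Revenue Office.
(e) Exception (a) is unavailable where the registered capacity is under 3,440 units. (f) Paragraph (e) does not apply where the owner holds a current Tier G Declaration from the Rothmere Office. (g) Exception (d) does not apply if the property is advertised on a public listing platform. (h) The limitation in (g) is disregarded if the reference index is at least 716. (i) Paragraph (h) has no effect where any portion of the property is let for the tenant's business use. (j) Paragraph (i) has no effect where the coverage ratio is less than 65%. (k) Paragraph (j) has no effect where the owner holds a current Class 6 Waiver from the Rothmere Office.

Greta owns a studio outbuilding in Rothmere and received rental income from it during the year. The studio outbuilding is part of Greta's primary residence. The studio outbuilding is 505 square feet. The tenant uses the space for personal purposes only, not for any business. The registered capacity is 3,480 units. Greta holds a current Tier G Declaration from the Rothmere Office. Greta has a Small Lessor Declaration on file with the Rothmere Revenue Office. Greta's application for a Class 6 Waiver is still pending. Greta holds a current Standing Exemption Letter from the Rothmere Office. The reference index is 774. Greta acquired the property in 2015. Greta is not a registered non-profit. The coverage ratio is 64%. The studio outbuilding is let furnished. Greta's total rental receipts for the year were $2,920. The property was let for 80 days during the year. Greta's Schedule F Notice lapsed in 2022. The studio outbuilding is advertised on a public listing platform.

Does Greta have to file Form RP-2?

Exception (a) fails — the Schedule F Notice is not current.
Exception (b) does not apply: total rental receipts for the year are $2,920, not less than $2,860.
Exception (c) does not apply: Greta is not a registered non-profit.
Exception (d) is satisfied on its face — the studio outbuilding is part of the primary residence; a Small Lessor Declaration is on file. Applying paragraphs (g)–(k): (g) would limit (d) — the property is publicly advertised — but (h) sets (g) aside: (h) operates against (g): the reference index is 774, meeting the 716 threshold. (i), which would lift (h), is inapplicable — the space is used for personal purposes only. (d) remains available.

No — exception (d) applies; Greta is not required to file Form RP-2.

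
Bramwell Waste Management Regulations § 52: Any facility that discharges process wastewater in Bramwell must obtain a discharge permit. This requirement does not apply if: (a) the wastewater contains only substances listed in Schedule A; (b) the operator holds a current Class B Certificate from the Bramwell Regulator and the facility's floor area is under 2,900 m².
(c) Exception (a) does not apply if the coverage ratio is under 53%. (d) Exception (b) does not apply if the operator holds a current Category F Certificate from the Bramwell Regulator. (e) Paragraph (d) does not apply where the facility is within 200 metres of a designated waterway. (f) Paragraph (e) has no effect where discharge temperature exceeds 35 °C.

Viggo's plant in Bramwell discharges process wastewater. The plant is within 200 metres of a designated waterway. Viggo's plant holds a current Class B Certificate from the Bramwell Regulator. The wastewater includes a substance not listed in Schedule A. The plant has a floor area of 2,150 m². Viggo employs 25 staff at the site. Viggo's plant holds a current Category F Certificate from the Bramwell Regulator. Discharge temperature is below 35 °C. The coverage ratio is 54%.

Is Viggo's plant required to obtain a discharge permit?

Exception (a) does not apply: the wastewater includes a non-Schedule-A substance.
Exception (b): a current Class B Certificate is held; the facility's floor area is 2,150 m², under the 2,900 m² limit — every condition holds. Considering the limiting provisions: (d) would limit (b) — a current Category F Certificate is held — but (e) sets (d) aside: (e) operates against (d): the plant is within 200 m of a designated waterway. (f) is inapplicable (discharge temperature is below 35 °C), so (e) stands. Exception (b) stands.

No — exception (b) applies; Viggo's plant is not required to obtain a discharge permit.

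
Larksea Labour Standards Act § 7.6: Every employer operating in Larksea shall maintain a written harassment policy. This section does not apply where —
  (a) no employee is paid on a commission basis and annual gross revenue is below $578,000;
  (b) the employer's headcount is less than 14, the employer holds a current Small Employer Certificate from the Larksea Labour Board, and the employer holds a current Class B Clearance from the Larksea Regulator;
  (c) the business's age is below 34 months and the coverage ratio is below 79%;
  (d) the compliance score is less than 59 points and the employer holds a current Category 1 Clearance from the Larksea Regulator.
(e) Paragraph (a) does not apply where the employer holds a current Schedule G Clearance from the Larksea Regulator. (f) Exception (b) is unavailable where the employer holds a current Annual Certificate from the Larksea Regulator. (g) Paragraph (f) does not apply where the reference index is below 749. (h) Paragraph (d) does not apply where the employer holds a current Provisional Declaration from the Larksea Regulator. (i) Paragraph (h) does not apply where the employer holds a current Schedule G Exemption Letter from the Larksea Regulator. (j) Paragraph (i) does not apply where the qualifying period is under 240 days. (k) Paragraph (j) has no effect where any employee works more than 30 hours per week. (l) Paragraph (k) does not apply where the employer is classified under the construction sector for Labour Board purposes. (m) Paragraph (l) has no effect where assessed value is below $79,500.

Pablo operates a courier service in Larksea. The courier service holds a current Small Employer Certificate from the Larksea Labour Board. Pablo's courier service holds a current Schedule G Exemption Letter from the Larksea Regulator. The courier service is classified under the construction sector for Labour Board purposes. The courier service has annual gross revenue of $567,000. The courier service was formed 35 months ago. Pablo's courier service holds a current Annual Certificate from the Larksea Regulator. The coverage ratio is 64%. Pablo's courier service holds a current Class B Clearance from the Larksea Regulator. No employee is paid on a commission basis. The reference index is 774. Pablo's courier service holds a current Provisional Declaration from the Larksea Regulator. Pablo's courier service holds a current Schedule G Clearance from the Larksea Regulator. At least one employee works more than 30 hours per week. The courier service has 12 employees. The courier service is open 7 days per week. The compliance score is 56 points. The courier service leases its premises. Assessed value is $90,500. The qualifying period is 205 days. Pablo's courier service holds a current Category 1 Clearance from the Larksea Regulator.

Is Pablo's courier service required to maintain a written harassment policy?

Yes — Pablo's courier service must maintain a written harassment policy.

All of (a)'s requirements are met (no employee is paid on commission; annual gross revenue is $567,000, below the $578,000 limit). However, paragraph (e) must be considered: (e) operates against (a): a current Schedule G Clearance is held. Exception (a) does not apply.
Exception (b) is satisfied on its face — the employer's headcount is 12, less than the 14 limit; a current Small Employer Certificate is held; a current Class B Clearance is held. However, paragraphs (f)–(g) must be considered: (f) is engaged — a current Annual Certificate is held. (g), which would lift (f), is not engaged — the reference index is 774, not below 749. (b) is therefore removed.
Exception (c) does not apply: the business's age is 35 months, not below 34 months.
Exception (d) is satisfied on its face — the compliance score is 56 points, less than the 59 points limit; a current Category 1 Clearance is held. But: (h) operates — a current Provisional Declaration is held. (i) operates (a current Schedule G Exemption Letter is held), but is itself disapplied by (j): (j) operates against (i): the qualifying period is 205 days, under the 240 days limit. (k) operates (at least one employee exceeds 30 hours/week), but is displaced by (l): (l) applies — the courier service is classified under the construction sector. (m) does not operate here (assessed value is $90,500, not below $79,500), so (l) stands. (d) is therefore removed.
No exception displaces § 7.6.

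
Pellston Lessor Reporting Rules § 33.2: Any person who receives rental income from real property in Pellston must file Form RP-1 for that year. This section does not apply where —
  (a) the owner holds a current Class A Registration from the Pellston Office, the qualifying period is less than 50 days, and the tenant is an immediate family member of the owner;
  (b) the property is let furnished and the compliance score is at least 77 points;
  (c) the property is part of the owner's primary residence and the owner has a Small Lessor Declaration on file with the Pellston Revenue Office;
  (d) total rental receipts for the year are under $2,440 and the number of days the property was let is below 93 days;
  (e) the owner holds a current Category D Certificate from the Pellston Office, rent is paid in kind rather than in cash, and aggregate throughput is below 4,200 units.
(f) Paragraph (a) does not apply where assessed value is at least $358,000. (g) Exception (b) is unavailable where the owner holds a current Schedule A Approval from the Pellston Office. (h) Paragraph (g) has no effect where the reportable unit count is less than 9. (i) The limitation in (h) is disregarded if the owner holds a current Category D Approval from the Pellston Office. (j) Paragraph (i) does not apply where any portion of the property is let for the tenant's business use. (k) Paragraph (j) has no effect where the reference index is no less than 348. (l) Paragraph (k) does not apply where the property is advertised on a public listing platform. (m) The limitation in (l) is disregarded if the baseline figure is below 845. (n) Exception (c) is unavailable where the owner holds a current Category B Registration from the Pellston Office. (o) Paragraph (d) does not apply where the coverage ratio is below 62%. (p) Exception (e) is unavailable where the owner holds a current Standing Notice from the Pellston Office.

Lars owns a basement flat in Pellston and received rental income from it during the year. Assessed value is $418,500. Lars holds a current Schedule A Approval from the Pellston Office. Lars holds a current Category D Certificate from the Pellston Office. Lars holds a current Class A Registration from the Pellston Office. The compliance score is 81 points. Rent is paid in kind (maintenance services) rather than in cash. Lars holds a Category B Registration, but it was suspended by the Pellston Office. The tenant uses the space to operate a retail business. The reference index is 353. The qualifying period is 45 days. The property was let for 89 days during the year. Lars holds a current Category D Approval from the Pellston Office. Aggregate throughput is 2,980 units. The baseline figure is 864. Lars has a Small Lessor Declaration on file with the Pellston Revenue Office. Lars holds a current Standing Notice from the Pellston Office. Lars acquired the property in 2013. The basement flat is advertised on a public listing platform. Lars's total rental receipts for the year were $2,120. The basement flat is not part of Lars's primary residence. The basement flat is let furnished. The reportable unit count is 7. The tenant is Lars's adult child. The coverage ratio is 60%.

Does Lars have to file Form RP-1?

No — exception (b) applies; Lars is not required to file Form RP-1.

Exception (a): a current Class A Registration is held; the qualifying period is 45 days, less than the 50 days limit; the tenant is an immediate family member — every condition holds. But: (f) operates against (a): assessed value is $418,500, meeting the $358,000 threshold. (a) is therefore removed.
Exception (b) is satisfied on its face — the property is let furnished; the compliance score is 81 points, meeting the 77 points threshold. Considering the limiting provisions: (g) operates (a current Schedule A Approval is held), but is set aside by (h): (h) operates against (g): the reportable unit count is 7, less than the 9 limit. (i) operates (a current Category D Approval is held), but yields to (j): (j) is engaged — the space is let for business use. (k) would limit (j) — the reference index is 353, meeting the 348 threshold — but (l) sets (k) aside: (l) operates against (k): the property is publicly advertised. (m), which would lift (l), is not engaged — the baseline figure is 864, not below 845. Exception (b) stands.
Exception (c) requires that the property is part of the owner's primary residence; but the basement flat is not part of the primary residence, so (c) is unavailable.
Exception (d)'s conditions are all satisfied: total rental receipts for the year are $2,120, under the $2,440 limit; the number of days the property was let is 89 days, below the 93 days limit. But applying paragraph (o): (o) is engaged — the coverage ratio is 60%, below the 62% limit. (d) is therefore removed.
Exception (e) is satisfied on its face — a current Category D Certificate is held; rent is paid in kind; aggregate throughput is 2,980 units, below the 4,200 units limit. Turning to paragraph (p): (p) operates — a current Standing Notice is held. Exception (e) does not apply.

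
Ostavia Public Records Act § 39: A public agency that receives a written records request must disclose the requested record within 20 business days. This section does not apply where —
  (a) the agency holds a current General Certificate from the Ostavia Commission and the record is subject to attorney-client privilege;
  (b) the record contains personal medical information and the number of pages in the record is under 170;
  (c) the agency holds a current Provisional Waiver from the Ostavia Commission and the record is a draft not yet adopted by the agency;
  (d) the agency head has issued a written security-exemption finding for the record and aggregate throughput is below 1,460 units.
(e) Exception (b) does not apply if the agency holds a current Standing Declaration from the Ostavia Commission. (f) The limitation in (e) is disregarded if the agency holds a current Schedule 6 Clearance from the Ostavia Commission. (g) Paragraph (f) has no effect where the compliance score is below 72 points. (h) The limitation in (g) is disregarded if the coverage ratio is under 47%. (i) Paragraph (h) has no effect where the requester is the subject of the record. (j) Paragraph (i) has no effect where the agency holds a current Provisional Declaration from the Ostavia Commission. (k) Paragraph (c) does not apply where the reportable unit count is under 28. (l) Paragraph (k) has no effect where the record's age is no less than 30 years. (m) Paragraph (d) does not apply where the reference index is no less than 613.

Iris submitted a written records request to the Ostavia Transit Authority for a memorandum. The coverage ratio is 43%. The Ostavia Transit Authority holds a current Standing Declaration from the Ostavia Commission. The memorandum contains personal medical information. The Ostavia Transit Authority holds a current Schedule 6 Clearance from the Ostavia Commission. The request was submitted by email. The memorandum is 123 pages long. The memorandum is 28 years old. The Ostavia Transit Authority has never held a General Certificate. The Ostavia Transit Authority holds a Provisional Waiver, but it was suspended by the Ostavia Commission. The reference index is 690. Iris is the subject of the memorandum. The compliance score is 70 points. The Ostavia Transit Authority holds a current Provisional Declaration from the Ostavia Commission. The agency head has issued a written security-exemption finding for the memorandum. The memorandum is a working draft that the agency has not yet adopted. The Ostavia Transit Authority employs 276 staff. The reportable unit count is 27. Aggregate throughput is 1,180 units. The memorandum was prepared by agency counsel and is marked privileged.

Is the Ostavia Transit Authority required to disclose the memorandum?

No — exception (b) applies; the Ostavia Transit Authority is not required to disclose the memorandum.

Exception (a) requires that the agency holds a current General Certificate from the Ostavia Commission; but no current General Certificate is held, so (a) is unavailable.
All of (b)'s requirements are met (the memorandum contains personal medical information; the number of pages in the record is 123, under the 170 limit). Under paragraphs (e)–(j): (e) would limit (b) — a current Standing Declaration is held — but (f) sets (e) aside: (f) is triggered — a current Schedule 6 Clearance is held. (g) applies (the compliance score is 70 points, below the 72 points limit), but is overridden by (h): (h) is triggered — the coverage ratio is 43%, under the 47% limit. (i) would limit (h) — Iris is the subject of the memorandum — but (j) sets (i) aside: (j) operates against (i): a current Provisional Declaration is held. Exception (b) stands.
Exception (c) fails — the Provisional Waiver is not current.
Exception (d): a written security-exemption finding has been issued; aggregate throughput is 1,180 units, below the 1,460 units limit — every condition holds. Turning to paragraph (m): (m) applies — the reference index is 690, meeting the 613 threshold. So (d) is unavailable.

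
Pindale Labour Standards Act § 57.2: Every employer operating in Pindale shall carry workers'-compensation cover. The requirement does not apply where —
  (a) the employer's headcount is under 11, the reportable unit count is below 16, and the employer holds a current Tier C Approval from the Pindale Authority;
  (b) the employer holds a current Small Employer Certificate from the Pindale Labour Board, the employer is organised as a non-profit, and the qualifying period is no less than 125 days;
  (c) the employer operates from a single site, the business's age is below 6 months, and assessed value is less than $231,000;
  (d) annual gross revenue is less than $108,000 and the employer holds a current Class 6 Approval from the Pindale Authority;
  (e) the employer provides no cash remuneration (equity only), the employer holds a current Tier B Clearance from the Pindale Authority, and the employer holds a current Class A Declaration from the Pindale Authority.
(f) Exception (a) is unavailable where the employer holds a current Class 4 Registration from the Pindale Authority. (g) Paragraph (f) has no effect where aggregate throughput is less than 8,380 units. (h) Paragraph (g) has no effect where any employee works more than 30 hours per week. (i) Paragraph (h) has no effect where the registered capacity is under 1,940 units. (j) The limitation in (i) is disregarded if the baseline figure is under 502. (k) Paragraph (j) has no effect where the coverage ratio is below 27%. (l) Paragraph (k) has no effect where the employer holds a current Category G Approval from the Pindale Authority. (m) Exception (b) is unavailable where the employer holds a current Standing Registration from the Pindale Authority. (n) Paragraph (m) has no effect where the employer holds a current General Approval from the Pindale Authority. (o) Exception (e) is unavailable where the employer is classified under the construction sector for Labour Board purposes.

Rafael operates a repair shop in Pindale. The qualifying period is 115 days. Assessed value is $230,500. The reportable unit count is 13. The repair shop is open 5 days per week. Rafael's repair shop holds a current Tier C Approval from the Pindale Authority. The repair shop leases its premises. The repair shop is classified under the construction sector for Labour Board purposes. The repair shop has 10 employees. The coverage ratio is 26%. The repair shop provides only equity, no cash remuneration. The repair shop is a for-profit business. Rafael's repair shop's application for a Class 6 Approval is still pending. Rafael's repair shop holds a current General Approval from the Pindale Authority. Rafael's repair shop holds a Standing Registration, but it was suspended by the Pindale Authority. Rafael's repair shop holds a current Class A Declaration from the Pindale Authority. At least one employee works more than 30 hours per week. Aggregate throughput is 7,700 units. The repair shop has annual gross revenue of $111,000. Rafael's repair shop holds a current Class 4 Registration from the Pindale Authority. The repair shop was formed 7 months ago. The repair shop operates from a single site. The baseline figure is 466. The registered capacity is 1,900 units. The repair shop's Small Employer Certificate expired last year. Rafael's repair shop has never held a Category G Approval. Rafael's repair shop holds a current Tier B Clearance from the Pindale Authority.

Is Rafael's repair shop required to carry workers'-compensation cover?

All of (a)'s requirements are met (the employer's headcount is 10, under the 11 limit; the reportable unit count is 13, below the 16 limit; a current Tier C Approval is held). As to paragraphs (f)–(l): (f) would limit (a) — a current Class 4 Registration is held — but (g) sets (f) aside: (g) operates against (f): aggregate throughput is 7,700 units, less than the 8,380 units limit. (h) would limit (g) — at least one employee exceeds 30 hours/week — but (i) sets (h) aside: (i) operates against (h): the registered capacity is 1,900 units, under the 1,940 units limit. (j) applies (the baseline figure is 466, under the 502 limit), but is overridden by (k): (k) is engaged — the coverage ratio is 26%, below the 27% limit. (l), which would lift (k), does not operate here — no current Category G Approval is held. (a) remains available.
Exception (b) does not apply: the Small Employer Certificate has expired.
Exception (c) fails — the business's age is 7 months, not below 6 months.
Exception (d) does not apply: annual gross revenue is $111,000, not less than $108,000.
All of (e)'s requirements are met (remuneration is equity-only; a current Tier B Clearance is held; a current Class A Declaration is held). Turning to paragraph (o): (o) operates against (e): the repair shop is classified under the construction sector. Exception (e) does not apply.

No — exception (a) applies; Rafael's repair shop is not required to carry workers'-compensation cover.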